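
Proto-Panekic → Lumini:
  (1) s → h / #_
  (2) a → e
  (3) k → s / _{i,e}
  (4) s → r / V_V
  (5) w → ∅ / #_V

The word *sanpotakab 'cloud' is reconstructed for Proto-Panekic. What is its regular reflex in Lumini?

Lumini: start from *sanpotakab.
  rule 1 (debuccalisation): sanpotakab → hanpotakab
  rule 2 (vowel merger): hanpotakab → henpotekeb
  rule 3 (palatalisation): henpotekeb → henpoteseb
  rule 4 (rhotacism): henpoteseb → henpotereb
  rule 5: no change — henpotereb
  ⇒ Lumini henpotereb

henpotereb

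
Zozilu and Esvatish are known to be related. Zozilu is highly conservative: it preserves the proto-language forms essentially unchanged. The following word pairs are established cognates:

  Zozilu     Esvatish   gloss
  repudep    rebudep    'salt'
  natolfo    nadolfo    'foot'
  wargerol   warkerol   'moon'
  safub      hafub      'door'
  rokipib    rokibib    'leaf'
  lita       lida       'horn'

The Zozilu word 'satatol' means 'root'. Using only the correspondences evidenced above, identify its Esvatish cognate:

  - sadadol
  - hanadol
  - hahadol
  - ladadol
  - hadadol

hadadol

safub ~ hafub — Zozilu s corresponds to Esvatish h word-initially before a back vowel.
lita ~ lida — Zozilu t corresponds to Esvatish d between vowels (before a back vowel).
natolfo ~ nadolfo — Zozilu t corresponds to Esvatish d between vowels (before a back vowel).
Applying these to Zozilu 'satatol':
  satatol → hatatol   (s→h word-initially before a back vowel)
  hatatol → hadatol   (t→d between vowels (before a back vowel))
  hadatol → hadadol   (t→d between vowels (before a back vowel))
So the Esvatish cognate is 'hadadol'.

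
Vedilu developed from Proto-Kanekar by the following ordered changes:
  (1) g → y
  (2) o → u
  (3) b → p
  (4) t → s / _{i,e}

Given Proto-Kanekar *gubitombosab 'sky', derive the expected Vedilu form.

Vedilu: *gubitombosab > yubitombosab > yubitumbusab > yupitumpusap  (by unconditioned shift, vowel merger, unconditioned shift)

yupitumpusap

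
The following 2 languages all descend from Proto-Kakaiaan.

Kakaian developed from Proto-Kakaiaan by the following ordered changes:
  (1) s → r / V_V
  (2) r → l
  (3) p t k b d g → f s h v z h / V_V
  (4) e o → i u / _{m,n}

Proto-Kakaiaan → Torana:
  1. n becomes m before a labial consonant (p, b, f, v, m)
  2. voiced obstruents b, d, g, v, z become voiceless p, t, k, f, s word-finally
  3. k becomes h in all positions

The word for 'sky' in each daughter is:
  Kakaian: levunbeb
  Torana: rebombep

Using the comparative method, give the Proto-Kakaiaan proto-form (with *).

Position 5: Kakaian has n, Torana has m. Kakaian preserves n here (none of its changes turn any other segment into n), so the proto-segment is *n.
Position 3: Kakaian has v, Torana has b. Torana preserves b here (none of its changes turn any other segment into b), so the proto-segment is *b.
Position 8: Kakaian has b, Torana has p. Kakaian preserves b here (none of its changes turn any other segment into b), so the proto-segment is *b.
This points to *rebonbeb. Verify forward in each daughter:
Kakaian: start from *rebonbeb.
  rule 1: no change — rebonbeb
  rule 2 (unconditioned shift): rebonbeb → lebonbeb
  rule 3 (intervocalic lenition): lebonbeb → levonbeb
  rule 4 (pre-nasal raising): levonbeb → levunbeb
  ⇒ Kakaian levunbeb
Torana: start from *rebonbeb.
  rule 1 (nasal place assimilation): rebonbeb → rebombeb
  rule 2 (final devoicing): rebombeb → rebombep
  rule 3: no change — rebombep
  ⇒ Torana rebombep
*rebonbeb is the unique common source.

*rebonbeb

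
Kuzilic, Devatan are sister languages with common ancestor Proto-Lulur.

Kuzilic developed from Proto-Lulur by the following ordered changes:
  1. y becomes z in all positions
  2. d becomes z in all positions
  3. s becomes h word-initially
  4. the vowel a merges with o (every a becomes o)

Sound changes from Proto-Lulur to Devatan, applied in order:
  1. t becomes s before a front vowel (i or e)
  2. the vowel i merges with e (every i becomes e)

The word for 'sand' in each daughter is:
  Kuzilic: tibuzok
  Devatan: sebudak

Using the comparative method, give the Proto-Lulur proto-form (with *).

*tibudak

Position 5: Kuzilic has z, Devatan has d. Devatan preserves d here (none of its changes turn any other segment into d), so the proto-segment is *d.
Position 6: Kuzilic has o, Devatan has a. Devatan preserves a here (none of its changes turn any other segment into a), so the proto-segment is *a.
Position 2: Kuzilic has i, Devatan has e. Kuzilic preserves i here (none of its changes turn any other segment into i), so the proto-segment is *i.
This points to *tibudak. Verify forward in each daughter:
Kuzilic: *tibudak > tibuzak > tibuzok  (by unconditioned shift, vowel merger)
Devatan: *tibudak > sibudak > sebudak  (by palatalisation, vowel merger)
Only *tibudak yields all of Kuzilic tibuzok, Devatan sebudak.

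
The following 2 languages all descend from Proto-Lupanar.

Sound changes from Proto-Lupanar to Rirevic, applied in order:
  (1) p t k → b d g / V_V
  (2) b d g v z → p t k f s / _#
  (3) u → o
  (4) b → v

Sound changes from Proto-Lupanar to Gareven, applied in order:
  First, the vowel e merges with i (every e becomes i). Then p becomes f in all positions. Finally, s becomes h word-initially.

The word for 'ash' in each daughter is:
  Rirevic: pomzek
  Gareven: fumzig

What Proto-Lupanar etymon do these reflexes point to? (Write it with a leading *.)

*pumzeg

Position 6: Rirevic has k, Gareven has g. Gareven preserves g here (none of its changes turn any other segment into g), so the proto-segment is *g.
Position 2: Rirevic has o, Gareven has u. Gareven preserves u here (none of its changes turn any other segment into u), so the proto-segment is *u.
Position 1: Rirevic has p, Gareven has f. Taking the neighbouring segments as reconstructed: Rirevic p can only go back to *p; Gareven f could go back to *p or *f — the one source consistent with every daughter is *p.
Continuing position by position gives *pumzeg; check it forward:
Rirevic: *pumzeg > pumzek > pomzek  (by final devoicing, vowel merger)
Gareven: *pumzeg > pumzig > fumzig  (by vowel merger, unconditioned shift)
Only *pumzeg yields all of Rirevic pomzek, Gareven fumzig.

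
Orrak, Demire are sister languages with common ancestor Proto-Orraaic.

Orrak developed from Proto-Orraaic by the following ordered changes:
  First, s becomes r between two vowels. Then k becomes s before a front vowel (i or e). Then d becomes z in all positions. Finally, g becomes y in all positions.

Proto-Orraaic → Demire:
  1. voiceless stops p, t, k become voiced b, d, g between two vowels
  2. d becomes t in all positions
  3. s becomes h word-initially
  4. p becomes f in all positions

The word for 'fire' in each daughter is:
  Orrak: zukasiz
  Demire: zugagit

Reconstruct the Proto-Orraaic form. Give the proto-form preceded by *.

Position 5: Orrak has s, Demire has g. Taking the neighbouring segments as reconstructed: Orrak s can only go back to *k; Demire g could go back to *k or *g — the one source consistent with every daughter is *k.
Position 3: Orrak has k, Demire has g. Orrak preserves k here (none of its changes turn any other segment into k), so the proto-segment is *k.
Continuing position by position gives *zukakid; check it forward:
Orrak: *zukakid > zukasid > zukasiz  (by palatalisation, unconditioned shift)
Demire: *zukakid
  zukakid → zugagid   [intervocalic voicing]
  zugagid → zugagit   [unconditioned shift]
  zugagit (rule 3 does not apply)
  zugagit (rule 4 does not apply)
  giving Demire zugagit.
*zukakid is the unique common source.

*zukakid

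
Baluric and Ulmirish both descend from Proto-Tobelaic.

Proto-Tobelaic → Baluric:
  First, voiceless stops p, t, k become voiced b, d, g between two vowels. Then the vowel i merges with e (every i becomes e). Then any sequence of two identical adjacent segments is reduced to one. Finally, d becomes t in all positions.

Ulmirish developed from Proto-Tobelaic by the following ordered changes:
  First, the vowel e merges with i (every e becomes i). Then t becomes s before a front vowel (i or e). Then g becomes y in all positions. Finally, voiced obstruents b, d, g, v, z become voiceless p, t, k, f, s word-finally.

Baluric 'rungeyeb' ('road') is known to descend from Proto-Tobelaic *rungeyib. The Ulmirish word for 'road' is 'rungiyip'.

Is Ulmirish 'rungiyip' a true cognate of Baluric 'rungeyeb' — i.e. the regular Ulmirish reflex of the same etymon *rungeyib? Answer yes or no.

no

Derive the expected Ulmirish reflex of *rungeyib:
Ulmirish: *rungeyib > rungiyib > runyiyib > runyiyip  (by vowel merger, unconditioned shift, final devoicing)
The regular Ulmirish reflex would be 'runyiyip', but the attested form is 'rungiyip'. The correspondence is irregular, so they are not cognates (the Ulmirish form has a different source).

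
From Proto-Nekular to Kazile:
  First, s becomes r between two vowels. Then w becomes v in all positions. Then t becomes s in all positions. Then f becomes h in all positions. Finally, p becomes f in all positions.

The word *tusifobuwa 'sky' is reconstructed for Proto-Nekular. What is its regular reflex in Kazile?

surihobuva

Kazile: *tusifobuwa
  tusifobuwa → turifobuwa   [rhotacism]
  turifobuwa → turifobuva   [unconditioned shift]
  turifobuva → surifobuva   [unconditioned shift]
  surifobuva → surihobuva   [unconditioned shift]
  surihobuva (rule 5 does not apply)
  giving Kazile surihobuva.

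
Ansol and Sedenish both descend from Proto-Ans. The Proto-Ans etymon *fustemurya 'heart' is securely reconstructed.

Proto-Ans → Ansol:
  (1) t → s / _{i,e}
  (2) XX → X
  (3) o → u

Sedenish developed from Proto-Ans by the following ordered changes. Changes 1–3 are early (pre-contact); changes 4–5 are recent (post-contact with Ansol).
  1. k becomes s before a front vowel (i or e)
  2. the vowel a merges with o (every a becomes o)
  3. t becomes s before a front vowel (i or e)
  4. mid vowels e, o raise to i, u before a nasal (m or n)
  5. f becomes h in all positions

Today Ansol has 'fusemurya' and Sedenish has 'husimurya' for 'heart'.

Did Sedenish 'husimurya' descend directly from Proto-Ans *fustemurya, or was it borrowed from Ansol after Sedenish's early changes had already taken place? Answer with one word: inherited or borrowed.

borrowed

If inherited, *fustemurya would pass through all of Sedenish's changes:
Sedenish: *fustemurya > fustemuryo > fussemuryo > fussimuryo > hussimuryo  (by vowel merger, palatalisation, pre-nasal raising, unconditioned shift)
If borrowed from Ansol 'fusemurya' after the early changes, it would undergo only the recent ones:
  rule 4 (pre-nasal raising): fusemurya → fusimurya
  rule 5 (unconditioned shift): fusimurya → husimurya
  ⇒ as a loan: husimurya
Sedenish 'husimurya' matches the loan outcome 'husimurya', not the inherited 'hussimuryo' — it skipped the early Sedenish changes, so it was borrowed from Ansol.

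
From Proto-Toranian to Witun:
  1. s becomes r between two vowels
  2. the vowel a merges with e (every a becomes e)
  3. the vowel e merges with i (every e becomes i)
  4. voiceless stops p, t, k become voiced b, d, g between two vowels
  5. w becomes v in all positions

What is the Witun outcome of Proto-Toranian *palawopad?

pilivobid

Witun: *palawopad > pelewoped > piliwopid > piliwobid > pilivobid  (by vowel merger, vowel merger, intervocalic voicing, unconditioned shift)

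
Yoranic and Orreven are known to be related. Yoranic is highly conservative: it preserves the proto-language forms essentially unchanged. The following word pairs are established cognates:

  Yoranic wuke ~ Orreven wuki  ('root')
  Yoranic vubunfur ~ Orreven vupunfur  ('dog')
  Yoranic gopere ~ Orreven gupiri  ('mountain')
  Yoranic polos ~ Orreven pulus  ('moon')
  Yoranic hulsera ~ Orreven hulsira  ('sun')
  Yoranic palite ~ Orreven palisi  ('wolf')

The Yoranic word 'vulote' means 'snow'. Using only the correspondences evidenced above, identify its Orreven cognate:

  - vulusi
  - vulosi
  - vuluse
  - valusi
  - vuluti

polos ~ pulus — Yoranic o corresponds to Orreven u after a consonant, before a consonant other than r, m, n, p, b, f, v.
palite ~ palisi — Yoranic t corresponds to Orreven s between vowels (before a front vowel).
wuke ~ wuki, gopere ~ gupiri — Yoranic e corresponds to Orreven i word-finally.
Applying these to Yoranic 'vulote':
  vulote → vulute   (o→u after a consonant, before a consonant other than r, m, n, p, b, f, v)
  vulute → vuluse   (t→s between vowels (before a front vowel))
  vuluse → vulusi   (e→i word-finally)
So the Orreven cognate is 'vulusi'.

vulusi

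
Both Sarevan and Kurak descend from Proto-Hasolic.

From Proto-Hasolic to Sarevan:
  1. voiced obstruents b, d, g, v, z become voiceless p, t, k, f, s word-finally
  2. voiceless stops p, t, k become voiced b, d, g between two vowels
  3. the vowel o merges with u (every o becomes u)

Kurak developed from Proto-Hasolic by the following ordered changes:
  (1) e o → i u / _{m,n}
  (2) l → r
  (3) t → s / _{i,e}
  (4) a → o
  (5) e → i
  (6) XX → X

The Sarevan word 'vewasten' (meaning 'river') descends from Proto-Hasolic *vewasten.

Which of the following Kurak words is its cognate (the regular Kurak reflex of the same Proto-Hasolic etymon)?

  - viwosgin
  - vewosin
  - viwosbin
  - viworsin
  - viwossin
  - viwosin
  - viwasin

viwosin

Kurak: *vewasten
  vewasten → vewastin   [pre-nasal raising]
  vewastin (rule 2 does not apply)
  vewastin → vewassin   [palatalisation]
  vewassin → vewossin   [vowel merger]
  vewossin → viwossin   [vowel merger]
  viwossin → viwosin   [degemination]
  giving Kurak viwosin.
Among the options, 'viwosin' alone shows every Kurak change applied in order.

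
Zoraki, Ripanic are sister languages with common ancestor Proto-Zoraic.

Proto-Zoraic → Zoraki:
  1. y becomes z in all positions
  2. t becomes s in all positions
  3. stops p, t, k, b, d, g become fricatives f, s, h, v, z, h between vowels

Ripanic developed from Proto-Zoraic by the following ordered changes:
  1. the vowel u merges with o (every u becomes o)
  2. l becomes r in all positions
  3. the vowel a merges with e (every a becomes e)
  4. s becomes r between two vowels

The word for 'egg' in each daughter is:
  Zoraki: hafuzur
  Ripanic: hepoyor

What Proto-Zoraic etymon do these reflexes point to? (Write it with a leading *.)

*hapuyur

Position 3: Zoraki has f, Ripanic has p. Ripanic preserves p here (none of its changes turn any other segment into p), so the proto-segment is *p.
Position 4: Zoraki has u, Ripanic has o. Zoraki preserves u here (none of its changes turn any other segment into u), so the proto-segment is *u.
Continuing position by position gives *hapuyur; check it forward:
Zoraki: start from *hapuyur.
  rule 1 (unconditioned shift): hapuyur → hapuzur
  rule 2: no change — hapuzur
  rule 3 (intervocalic lenition): hapuzur → hafuzur
  ⇒ Zoraki hafuzur
Ripanic: start from *hapuyur.
  rule 1 (vowel merger): hapuyur → hapoyor
  rule 2: no change — hapoyor
  rule 3 (vowel merger): hapoyor → hepoyor
  rule 4: no change — hepoyor
  ⇒ Ripanic hepoyor
*hapuyur is the unique common source.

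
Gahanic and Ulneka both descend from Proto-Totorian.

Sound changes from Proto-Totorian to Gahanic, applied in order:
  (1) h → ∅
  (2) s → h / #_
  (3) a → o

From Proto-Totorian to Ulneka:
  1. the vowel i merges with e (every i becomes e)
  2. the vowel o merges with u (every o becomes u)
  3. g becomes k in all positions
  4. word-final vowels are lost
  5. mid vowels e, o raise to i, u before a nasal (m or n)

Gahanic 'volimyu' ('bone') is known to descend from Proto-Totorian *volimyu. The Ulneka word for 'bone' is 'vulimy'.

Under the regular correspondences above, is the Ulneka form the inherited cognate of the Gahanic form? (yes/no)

Derive the expected Ulneka reflex of *volimyu:
Ulneka: *volimyu > volemyu > vulemyu > vulemy > vulimy  (by vowel merger, vowel merger, apocope, pre-nasal raising)
Ulneka 'vulimy' matches the regular reflex exactly, so the pair is cognate.

yes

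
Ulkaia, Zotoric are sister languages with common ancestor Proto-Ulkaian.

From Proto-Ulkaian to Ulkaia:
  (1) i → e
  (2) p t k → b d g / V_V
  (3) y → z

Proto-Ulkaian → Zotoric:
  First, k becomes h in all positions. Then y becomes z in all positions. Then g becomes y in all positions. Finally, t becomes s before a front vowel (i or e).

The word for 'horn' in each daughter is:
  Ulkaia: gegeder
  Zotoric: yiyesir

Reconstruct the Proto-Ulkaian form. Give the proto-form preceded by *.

Position 1: Ulkaia has g, Zotoric has y. In Zotoric, y can only continue *g, so the proto-segment is *g.
Position 5: Ulkaia has d, Zotoric has s. Taking the neighbouring segments as reconstructed: Ulkaia d could go back to *t or *d; Zotoric s could go back to *t or *s — the one source consistent with every daughter is *t.
Position 6: Ulkaia has e, Zotoric has i. Zotoric preserves i here (none of its changes turn any other segment into i), so the proto-segment is *i.
Continuing position by position gives *gigetir; check it forward:
Ulkaia: *gigetir
  gigetir → gegeter   [vowel merger]
  gegeter → gegeder   [intervocalic voicing]
  gegeder (rule 3 does not apply)
  giving Ulkaia gegeder.
Zotoric: *gigetir
  gigetir (rule 1 does not apply)
  gigetir (rule 2 does not apply)
  gigetir → yiyetir   [unconditioned shift]
  yiyetir → yiyesir   [palatalisation]
  giving Zotoric yiyesir.
*gigetir is the unique common source.

*gigetir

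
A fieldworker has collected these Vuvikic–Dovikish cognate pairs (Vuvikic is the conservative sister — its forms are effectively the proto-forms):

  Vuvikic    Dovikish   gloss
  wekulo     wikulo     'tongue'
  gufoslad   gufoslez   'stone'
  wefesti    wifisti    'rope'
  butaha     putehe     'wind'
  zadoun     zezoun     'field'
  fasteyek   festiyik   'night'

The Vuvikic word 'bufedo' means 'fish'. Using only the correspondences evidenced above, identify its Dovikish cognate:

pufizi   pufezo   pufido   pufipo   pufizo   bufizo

butaha ~ putehe — Vuvikic b corresponds to Dovikish p word-initially before a back vowel.
wekulo ~ wikulo, wefesti ~ wifisti — Vuvikic e corresponds to Dovikish i after a consonant, before a consonant other than r, m, n, p, b, f, v.
zadoun ~ zezoun — Vuvikic d corresponds to Dovikish z between vowels (before a back vowel).
Applying these to Vuvikic 'bufedo':
  bufedo → pufedo   (b→p word-initially before a back vowel)
  pufedo → pufido   (e→i after a consonant, before a consonant other than r, m, n, p, b, f, v)
  pufido → pufizo   (d→z between vowels (before a back vowel))
So the Dovikish cognate is 'pufizo'.

pufizo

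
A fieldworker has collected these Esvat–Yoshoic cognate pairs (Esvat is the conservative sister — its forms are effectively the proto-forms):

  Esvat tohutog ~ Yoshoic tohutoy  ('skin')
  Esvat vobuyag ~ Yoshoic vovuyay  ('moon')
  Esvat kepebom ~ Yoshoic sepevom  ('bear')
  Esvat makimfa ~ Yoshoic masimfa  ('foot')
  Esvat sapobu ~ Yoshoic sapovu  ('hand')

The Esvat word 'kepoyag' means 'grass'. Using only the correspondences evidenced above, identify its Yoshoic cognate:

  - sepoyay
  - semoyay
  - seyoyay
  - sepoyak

kepebom ~ sepevom — Esvat k corresponds to Yoshoic s word-initially before a front vowel.
tohutog ~ tohutoy, vobuyag ~ vovuyay — Esvat g corresponds to Yoshoic y word-finally.
Applying these to Esvat 'kepoyag':
  kepoyag → sepoyag   (k→s word-initially before a front vowel)
  sepoyag → sepoyay   (g→y word-finally)
So the Yoshoic cognate is 'sepoyay'.

sepoyay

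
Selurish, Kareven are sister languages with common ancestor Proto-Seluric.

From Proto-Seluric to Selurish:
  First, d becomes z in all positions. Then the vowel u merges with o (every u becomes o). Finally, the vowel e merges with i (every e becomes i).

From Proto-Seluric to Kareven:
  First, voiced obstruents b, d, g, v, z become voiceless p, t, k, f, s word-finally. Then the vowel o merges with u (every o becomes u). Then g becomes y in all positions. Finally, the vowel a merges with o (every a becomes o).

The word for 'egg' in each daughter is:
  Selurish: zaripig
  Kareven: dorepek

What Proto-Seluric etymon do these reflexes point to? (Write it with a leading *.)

*darepeg

Position 7: Selurish has g, Kareven has k. Selurish preserves g here (none of its changes turn any other segment into g), so the proto-segment is *g.
Position 4: Selurish has i, Kareven has e. Kareven preserves e here (none of its changes turn any other segment into e), so the proto-segment is *e.
This points to *darepeg. Verify forward in each daughter:
Selurish: start from *darepeg.
  rule 1 (unconditioned shift): darepeg → zarepeg
  rule 2: no change — zarepeg
  rule 3 (vowel merger): zarepeg → zaripig
  ⇒ Selurish zaripig
Kareven: start from *darepeg.
  rule 1 (final devoicing): darepeg → darepek
  rule 2: no change — darepek
  rule 3: no change — darepek
  rule 4 (vowel merger): darepek → dorepek
  ⇒ Kareven dorepek
No other proto-form is consistent with every reflex, so the reconstruction is *darepeg.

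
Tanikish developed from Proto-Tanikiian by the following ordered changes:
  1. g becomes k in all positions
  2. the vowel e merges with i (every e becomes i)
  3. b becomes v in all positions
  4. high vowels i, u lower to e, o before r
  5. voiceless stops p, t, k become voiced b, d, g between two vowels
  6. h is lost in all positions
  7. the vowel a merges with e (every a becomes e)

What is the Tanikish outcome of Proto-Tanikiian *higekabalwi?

Tanikish: *higekabalwi > hikekabalwi > hikikabalwi > hikikavalwi > higigavalwi > igigavalwi > igigevelwi  (by unconditioned shift, vowel merger, unconditioned shift, intervocalic voicing, h-loss, vowel merger)

igigevelwi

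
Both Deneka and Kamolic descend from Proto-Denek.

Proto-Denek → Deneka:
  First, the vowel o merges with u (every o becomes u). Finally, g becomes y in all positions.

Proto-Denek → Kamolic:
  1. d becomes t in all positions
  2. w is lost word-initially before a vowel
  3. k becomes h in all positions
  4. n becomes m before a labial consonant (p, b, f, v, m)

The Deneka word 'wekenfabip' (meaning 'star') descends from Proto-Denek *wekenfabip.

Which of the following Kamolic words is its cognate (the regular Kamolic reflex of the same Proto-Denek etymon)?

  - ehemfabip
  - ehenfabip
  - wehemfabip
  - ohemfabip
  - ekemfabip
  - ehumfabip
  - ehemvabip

ehemfabip

Kamolic: *wekenfabip
  wekenfabip (rule 1 does not apply)
  wekenfabip → ekenfabip   [glide loss]
  ekenfabip → ehenfabip   [unconditioned shift]
  ehenfabip → ehemfabip   [nasal place assimilation]
  giving Kamolic ehemfabip.
Only 'ehemfabip' matches the regular Kamolic development of *wekenfabip.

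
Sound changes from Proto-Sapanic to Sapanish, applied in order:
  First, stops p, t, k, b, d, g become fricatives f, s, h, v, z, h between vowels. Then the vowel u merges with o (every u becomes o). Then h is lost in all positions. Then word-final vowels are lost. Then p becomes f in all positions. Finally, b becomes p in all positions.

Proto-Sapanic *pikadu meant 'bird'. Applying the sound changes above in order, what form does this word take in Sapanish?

fiaz

Sapanish: *pikadu > pihazu > pihazo > piazo > piaz > fiaz  (by intervocalic lenition, vowel merger, h-loss, apocope, unconditioned shift)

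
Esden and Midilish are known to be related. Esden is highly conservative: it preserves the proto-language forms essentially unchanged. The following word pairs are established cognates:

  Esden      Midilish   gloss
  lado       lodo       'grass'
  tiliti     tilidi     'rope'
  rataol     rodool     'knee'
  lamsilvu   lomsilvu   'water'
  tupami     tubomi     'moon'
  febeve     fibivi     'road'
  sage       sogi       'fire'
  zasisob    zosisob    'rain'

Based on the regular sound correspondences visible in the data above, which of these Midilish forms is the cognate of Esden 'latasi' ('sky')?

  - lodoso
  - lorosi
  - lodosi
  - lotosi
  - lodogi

lado ~ lodo, rataol ~ rodool — Esden a corresponds to Midilish o after a consonant, before a consonant other than r, m, n, p, b, f, v.
rataol ~ rodool — Esden t corresponds to Midilish d between vowels (before a back vowel).
Applying these to Esden 'latasi':
  latasi → lotasi   (a→o after a consonant, before a consonant other than r, m, n, p, b, f, v)
  lotasi → lodasi   (t→d between vowels (before a back vowel))
  lodasi → lodosi   (a→o after a consonant, before a consonant other than r, m, n, p, b, f, v)
So the Midilish cognate is 'lodosi'.

lodosi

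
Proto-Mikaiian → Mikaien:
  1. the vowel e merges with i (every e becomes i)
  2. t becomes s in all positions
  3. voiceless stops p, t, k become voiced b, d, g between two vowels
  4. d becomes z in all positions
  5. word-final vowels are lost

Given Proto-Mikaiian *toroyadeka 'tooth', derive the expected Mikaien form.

soroyazig

Mikaien: *toroyadeka
  toroyadeka → toroyadika   [vowel merger]
  toroyadika → soroyadika   [unconditioned shift]
  soroyadika → soroyadiga   [intervocalic voicing]
  soroyadiga → soroyaziga   [unconditioned shift]
  soroyaziga → soroyazig   [apocope]
  giving Mikaien soroyazig.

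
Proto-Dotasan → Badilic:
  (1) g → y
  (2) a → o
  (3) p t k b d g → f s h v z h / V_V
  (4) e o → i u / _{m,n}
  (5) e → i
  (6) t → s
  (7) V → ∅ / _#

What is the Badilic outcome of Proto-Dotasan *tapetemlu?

Badilic: start from *tapetemlu.
  rule 1: no change — tapetemlu
  rule 2 (vowel merger): tapetemlu → topetemlu
  rule 3 (intervocalic lenition): topetemlu → tofesemlu
  rule 4 (pre-nasal raising): tofesemlu → tofesimlu
  rule 5 (vowel merger): tofesimlu → tofisimlu
  rule 6 (unconditioned shift): tofisimlu → sofisimlu
  rule 7 (apocope): sofisimlu → sofisiml
  ⇒ Badilic sofisiml

sofisiml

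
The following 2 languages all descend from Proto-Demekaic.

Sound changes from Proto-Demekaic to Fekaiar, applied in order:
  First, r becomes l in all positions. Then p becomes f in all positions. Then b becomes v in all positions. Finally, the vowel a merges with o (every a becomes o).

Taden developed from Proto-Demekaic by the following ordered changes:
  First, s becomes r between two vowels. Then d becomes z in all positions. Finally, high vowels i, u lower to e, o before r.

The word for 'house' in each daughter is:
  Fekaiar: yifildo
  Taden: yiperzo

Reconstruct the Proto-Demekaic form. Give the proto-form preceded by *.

Position 4: Fekaiar has i, Taden has e. Fekaiar preserves i here (none of its changes turn any other segment into i), so the proto-segment is *i.
Position 3: Fekaiar has f, Taden has p. Taden preserves p here (none of its changes turn any other segment into p), so the proto-segment is *p.
Position 5: Fekaiar has l, Taden has r. Taking the neighbouring segments as reconstructed: Fekaiar l could go back to *l or *r; Taden r can only go back to *r — the one source consistent with every daughter is *r.
Continuing position by position gives *yipirdo; check it forward:
Fekaiar: *yipirdo > yipildo > yifildo  (by unconditioned shift, unconditioned shift)
Taden: *yipirdo > yipirzo > yiperzo  (by unconditioned shift, pre-rhotic lowering)
Only *yipirdo yields all of Fekaiar yifildo, Taden yiperzo.

*yipirdo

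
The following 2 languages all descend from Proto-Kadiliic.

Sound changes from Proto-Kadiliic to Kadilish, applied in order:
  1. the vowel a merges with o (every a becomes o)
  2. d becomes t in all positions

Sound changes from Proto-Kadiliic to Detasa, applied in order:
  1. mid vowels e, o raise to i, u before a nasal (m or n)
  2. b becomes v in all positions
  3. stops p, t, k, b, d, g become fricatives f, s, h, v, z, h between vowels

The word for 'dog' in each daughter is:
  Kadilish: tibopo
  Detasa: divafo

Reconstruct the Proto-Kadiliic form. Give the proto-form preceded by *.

*dibapo

Position 5: Kadilish has p, Detasa has f. Kadilish preserves p here (none of its changes turn any other segment into p), so the proto-segment is *p.
Position 1: Kadilish has t, Detasa has d. Detasa preserves d here (none of its changes turn any other segment into d), so the proto-segment is *d.
Position 4: Kadilish has o, Detasa has a. Detasa preserves a here (none of its changes turn any other segment into a), so the proto-segment is *a.
This points to *dibapo. Verify forward in each daughter:
Kadilish: *dibapo > dibopo > tibopo  (by vowel merger, unconditioned shift)
Detasa: start from *dibapo.
  rule 1: no change — dibapo
  rule 2 (unconditioned shift): dibapo → divapo
  rule 3 (intervocalic lenition): divapo → divafo
  ⇒ Detasa divafo
No other proto-form is consistent with every reflex, so the reconstruction is *dibapo.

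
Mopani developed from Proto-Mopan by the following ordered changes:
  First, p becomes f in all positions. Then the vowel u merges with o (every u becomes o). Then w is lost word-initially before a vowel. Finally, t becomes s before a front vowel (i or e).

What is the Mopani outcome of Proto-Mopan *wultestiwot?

Mopani: *wultestiwot
  wultestiwot (rule 1 does not apply)
  wultestiwot → woltestiwot   [vowel merger]
  woltestiwot → oltestiwot   [glide loss]
  oltestiwot → olsessiwot   [palatalisation]
  giving Mopani olsessiwot.

olsessiwot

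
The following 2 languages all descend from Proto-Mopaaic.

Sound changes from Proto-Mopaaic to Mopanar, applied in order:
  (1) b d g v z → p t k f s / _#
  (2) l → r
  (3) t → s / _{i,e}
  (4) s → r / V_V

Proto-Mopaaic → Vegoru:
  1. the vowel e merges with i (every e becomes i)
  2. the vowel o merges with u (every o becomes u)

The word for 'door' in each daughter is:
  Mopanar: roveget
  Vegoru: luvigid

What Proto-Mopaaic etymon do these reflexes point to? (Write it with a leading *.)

*loveged

Position 2: Mopanar has o, Vegoru has u. Mopanar preserves o here (none of its changes turn any other segment into o), so the proto-segment is *o.
Position 7: Mopanar has t, Vegoru has d. Vegoru preserves d here (none of its changes turn any other segment into d), so the proto-segment is *d.
Position 6: Mopanar has e, Vegoru has i. Mopanar preserves e here (none of its changes turn any other segment into e), so the proto-segment is *e.
Verify the candidate proto-form against each daughter:
Mopanar: *loveged
  loveged → loveget   [final devoicing]
  loveget → roveget   [unconditioned shift]
  roveget (rule 3 does not apply)
  roveget (rule 4 does not apply)
  giving Mopanar roveget.
Vegoru: start from *loveged.
  rule 1 (vowel merger): loveged → lovigid
  rule 2 (vowel merger): lovigid → luvigid
  ⇒ Vegoru luvigid
*loveged is the unique common source.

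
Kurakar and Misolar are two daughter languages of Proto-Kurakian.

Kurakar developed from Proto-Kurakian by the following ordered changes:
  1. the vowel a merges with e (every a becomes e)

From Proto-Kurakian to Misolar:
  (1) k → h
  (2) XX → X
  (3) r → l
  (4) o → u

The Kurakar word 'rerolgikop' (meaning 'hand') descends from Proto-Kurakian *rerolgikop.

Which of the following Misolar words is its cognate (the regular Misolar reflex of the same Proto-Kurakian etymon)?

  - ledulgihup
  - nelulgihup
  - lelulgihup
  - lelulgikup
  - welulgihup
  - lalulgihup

lelulgihup

Misolar: *rerolgikop
  rerolgikop → rerolgihop   [unconditioned shift]
  rerolgihop (rule 2 does not apply)
  rerolgihop → lelolgihop   [unconditioned shift]
  lelolgihop → lelulgihup   [vowel merger]
  giving Misolar lelulgihup.
Among the options, 'lelulgihup' alone shows every Misolar change applied in order.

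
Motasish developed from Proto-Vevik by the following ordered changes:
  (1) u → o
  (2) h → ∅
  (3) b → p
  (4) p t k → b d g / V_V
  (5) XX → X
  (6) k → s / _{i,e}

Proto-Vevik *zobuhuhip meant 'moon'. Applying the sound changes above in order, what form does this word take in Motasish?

zoboip

Motasish: start from *zobuhuhip.
  rule 1 (vowel merger): zobuhuhip → zobohohip
  rule 2 (h-loss): zobohohip → zobooip
  rule 3 (unconditioned shift): zobooip → zopooip
  rule 4 (intervocalic voicing): zopooip → zobooip
  rule 5 (degemination): zobooip → zoboip
  rule 6: no change — zoboip
  ⇒ Motasish zoboip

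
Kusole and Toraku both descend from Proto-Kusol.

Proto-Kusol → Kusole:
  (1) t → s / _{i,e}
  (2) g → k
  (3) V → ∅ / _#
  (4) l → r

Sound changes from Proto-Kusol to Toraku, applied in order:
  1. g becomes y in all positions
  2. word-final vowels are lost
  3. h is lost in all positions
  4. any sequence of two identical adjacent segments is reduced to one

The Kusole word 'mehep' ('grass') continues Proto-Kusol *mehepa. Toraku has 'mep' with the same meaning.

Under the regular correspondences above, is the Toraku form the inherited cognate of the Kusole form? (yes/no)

yes

Derive the expected Toraku reflex of *mehepa:
Toraku: start from *mehepa.
  rule 1: no change — mehepa
  rule 2 (apocope): mehepa → mehep
  rule 3 (h-loss): mehep → meep
  rule 4 (degemination): meep → mep
  ⇒ Toraku mep
Toraku 'mep' matches the regular reflex exactly, so the pair is cognate.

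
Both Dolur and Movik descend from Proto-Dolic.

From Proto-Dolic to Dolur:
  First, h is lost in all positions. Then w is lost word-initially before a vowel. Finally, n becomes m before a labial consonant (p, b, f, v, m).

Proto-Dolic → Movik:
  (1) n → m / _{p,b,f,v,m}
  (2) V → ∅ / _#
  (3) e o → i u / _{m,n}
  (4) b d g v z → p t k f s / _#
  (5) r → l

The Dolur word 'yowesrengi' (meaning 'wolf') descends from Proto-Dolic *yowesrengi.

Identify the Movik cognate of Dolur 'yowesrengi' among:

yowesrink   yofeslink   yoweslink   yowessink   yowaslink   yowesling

yoweslink

Movik: *yowesrengi > yowesreng > yowesring > yowesrink > yoweslink  (by apocope, pre-nasal raising, final devoicing, unconditioned shift)
Among the options, 'yoweslink' alone shows every Movik change applied in order.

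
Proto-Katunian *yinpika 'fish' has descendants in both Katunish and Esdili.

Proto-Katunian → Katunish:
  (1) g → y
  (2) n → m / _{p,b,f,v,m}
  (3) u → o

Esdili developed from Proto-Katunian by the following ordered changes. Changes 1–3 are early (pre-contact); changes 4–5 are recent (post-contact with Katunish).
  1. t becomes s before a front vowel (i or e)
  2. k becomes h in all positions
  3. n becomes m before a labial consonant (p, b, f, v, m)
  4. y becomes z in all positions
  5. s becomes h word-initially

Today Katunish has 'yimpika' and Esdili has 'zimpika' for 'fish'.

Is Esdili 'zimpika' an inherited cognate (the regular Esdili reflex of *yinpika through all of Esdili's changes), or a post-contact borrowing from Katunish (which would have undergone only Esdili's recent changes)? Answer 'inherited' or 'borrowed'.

If inherited, *yinpika would pass through all of Esdili's changes:
Esdili: *yinpika > yinpiha > yimpiha > zimpiha  (by unconditioned shift, nasal place assimilation, unconditioned shift)
If borrowed from Katunish 'yimpika' after the early changes, it would undergo only the recent ones:
  rule 4 (unconditioned shift): yimpika → zimpika
  rule 5 (debuccalisation): no change (zimpika)
  ⇒ as a loan: zimpika
Esdili 'zimpika' matches the loan outcome 'zimpika', not the inherited 'zimpiha' — it skipped the early Esdili changes, so it was borrowed from Katunish.

borrowed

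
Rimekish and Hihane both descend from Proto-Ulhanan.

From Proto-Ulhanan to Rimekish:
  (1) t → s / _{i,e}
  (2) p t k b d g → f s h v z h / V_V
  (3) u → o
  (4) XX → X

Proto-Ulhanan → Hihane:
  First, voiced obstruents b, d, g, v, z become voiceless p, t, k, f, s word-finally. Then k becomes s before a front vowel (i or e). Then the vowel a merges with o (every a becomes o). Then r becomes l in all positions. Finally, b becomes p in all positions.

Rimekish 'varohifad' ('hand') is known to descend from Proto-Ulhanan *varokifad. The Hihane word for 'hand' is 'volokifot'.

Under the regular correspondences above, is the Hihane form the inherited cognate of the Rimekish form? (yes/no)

Derive the expected Hihane reflex of *varokifad:
Hihane: *varokifad
  varokifad → varokifat   [final devoicing]
  varokifat → varosifat   [palatalisation]
  varosifat → vorosifot   [vowel merger]
  vorosifot → volosifot   [unconditioned shift]
  volosifot (rule 5 does not apply)
  giving Hihane volosifot.
The regular Hihane reflex would be 'volosifot', but the attested form is 'volokifot'. The correspondence is irregular, so they are not cognates (the Hihane form has a different source).

no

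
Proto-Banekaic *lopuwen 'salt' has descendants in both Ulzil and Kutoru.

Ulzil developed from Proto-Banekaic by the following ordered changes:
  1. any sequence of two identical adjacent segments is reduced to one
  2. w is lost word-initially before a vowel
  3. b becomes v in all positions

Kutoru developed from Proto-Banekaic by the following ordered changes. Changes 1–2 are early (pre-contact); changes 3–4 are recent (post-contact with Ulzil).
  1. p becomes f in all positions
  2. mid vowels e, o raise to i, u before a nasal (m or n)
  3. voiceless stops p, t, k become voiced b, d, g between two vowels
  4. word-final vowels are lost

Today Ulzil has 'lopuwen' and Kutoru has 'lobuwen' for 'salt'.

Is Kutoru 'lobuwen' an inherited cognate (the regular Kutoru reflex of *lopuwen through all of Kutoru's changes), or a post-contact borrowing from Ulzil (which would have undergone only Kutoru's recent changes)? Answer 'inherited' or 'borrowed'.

borrowed

If inherited, *lopuwen would pass through all of Kutoru's changes:
Kutoru: start from *lopuwen.
  rule 1 (unconditioned shift): lopuwen → lofuwen
  rule 2 (pre-nasal raising): lofuwen → lofuwin
  rule 3: no change — lofuwin
  rule 4: no change — lofuwin
  ⇒ Kutoru lofuwin
If borrowed from Ulzil 'lopuwen' after the early changes, it would undergo only the recent ones:
  rule 3 (intervocalic voicing): lopuwen → lobuwen
  rule 4 (apocope): no change (lobuwen)
  ⇒ as a loan: lobuwen
Kutoru 'lobuwen' matches the loan outcome 'lobuwen', not the inherited 'lofuwin' — it skipped the early Kutoru changes, so it was borrowed from Ulzil.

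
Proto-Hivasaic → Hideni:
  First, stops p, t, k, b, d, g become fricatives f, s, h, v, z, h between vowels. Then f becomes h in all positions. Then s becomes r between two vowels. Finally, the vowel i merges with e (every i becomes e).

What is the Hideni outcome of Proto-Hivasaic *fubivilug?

huvevelug

Hideni: start from *fubivilug.
  rule 1 (intervocalic lenition): fubivilug → fuvivilug
  rule 2 (unconditioned shift): fuvivilug → huvivilug
  rule 3: no change — huvivilug
  rule 4 (vowel merger): huvivilug → huvevelug
  ⇒ Hideni huvevelug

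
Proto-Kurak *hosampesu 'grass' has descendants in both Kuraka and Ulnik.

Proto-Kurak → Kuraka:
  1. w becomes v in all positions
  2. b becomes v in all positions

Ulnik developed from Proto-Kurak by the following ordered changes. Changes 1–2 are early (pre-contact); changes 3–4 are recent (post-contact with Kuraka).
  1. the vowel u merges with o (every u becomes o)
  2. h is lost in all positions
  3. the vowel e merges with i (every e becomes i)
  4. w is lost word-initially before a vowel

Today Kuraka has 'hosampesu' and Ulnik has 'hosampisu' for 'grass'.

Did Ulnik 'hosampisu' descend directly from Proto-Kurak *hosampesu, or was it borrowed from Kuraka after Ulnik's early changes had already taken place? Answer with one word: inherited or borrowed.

borrowed

If inherited, *hosampesu would pass through all of Ulnik's changes:
Ulnik: *hosampesu
  hosampesu → hosampeso   [vowel merger]
  hosampeso → osampeso   [h-loss]
  osampeso → osampiso   [vowel merger]
  osampiso (rule 4 does not apply)
  giving Ulnik osampiso.
If borrowed from Kuraka 'hosampesu' after the early changes, it would undergo only the recent ones:
  rule 3 (vowel merger): hosampesu → hosampisu
  rule 4 (glide loss): no change (hosampisu)
  ⇒ as a loan: hosampisu
Ulnik 'hosampisu' matches the loan outcome 'hosampisu', not the inherited 'osampiso' — it skipped the early Ulnik changes, so it was borrowed from Kuraka.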